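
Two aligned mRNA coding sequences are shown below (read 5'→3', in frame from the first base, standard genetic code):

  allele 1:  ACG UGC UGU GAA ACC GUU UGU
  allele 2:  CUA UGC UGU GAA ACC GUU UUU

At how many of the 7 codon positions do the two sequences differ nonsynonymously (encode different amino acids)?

2

Codon 1: ACG Thr / CUA Leu — nonsynonymous.
Codon 2: UGC Cys / UGC Cys — identical.
Codon 3: UGU Cys / UGU Cys — identical.
Codon 4: GAA Glu / GAA Glu — identical.
Codon 5: ACC Thr / ACC Thr — identical.
Codon 6: GUU Val / GUU Val — identical.
Codon 7: UGU Cys / UUU Phe — nonsynonymous.
Nonsynonymous differences: 2.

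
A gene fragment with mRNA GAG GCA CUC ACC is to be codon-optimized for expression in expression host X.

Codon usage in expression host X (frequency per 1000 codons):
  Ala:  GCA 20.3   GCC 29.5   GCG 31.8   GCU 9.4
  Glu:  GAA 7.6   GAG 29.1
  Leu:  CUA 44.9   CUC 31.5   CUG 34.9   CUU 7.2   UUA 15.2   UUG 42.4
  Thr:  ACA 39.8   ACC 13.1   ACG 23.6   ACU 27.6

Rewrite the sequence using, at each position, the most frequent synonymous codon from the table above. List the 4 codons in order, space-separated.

Codon 1 (Glu): best is GAG at 29.1.
Codon 2 (Ala): best is GCG at 31.8.
Codon 3 (Leu): best is CUA at 44.9.
Codon 4 (Thr): best is ACA at 39.8.

GAG GCG CUA ACA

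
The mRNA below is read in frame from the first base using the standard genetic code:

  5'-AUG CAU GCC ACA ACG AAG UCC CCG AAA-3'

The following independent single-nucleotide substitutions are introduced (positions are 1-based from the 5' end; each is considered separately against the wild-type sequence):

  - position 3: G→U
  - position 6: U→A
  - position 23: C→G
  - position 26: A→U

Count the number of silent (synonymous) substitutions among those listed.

Codon 1: AUG (Met) → AUU (Ile) — missense.
Codon 2: CAU (His) → CAA (Gln) — missense.
Codon 8: CCG (Pro) → CGG (Arg) — missense.
Codon 9: AAA (Lys) → AUA (Ile) — missense.
Synonymous: 0 of 4.

0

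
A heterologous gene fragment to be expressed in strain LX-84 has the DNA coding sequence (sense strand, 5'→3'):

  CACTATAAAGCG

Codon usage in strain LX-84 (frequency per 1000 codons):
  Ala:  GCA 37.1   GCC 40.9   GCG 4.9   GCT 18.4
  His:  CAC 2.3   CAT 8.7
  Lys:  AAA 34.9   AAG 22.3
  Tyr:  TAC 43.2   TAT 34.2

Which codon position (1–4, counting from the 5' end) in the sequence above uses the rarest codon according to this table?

1

Codon 1 CAC (His): 2.3 per 1000.
Codon 2 TAT (Tyr): 34.2 per 1000.
Codon 3 AAA (Lys): 34.9 per 1000.
Codon 4 GCG (Ala): 4.9 per 1000.
Lowest frequency is 2.3 at codon 1.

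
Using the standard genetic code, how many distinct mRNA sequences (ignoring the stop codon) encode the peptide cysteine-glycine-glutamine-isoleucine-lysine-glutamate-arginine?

1152

Cys: 2 codons.
Gly: 4 codons.
Gln: 2 codons.
Ile: 3 codons.
Lys: 2 codons.
Glu: 2 codons.
Arg: 6 codons.
2 × 4 × 2 × 3 × 2 × 2 × 6 = 1152.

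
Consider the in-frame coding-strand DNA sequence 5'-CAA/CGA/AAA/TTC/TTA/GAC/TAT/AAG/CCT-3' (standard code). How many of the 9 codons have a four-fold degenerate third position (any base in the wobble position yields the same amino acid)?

Codon 1 CAA (Gln): third position 2-fold.
Codon 2 CGA (Arg): third position 4-fold.
Codon 3 AAA (Lys): third position 2-fold.
Codon 4 TTC (Phe): third position 2-fold.
Codon 5 TTA (Leu): third position 2-fold.
Codon 6 GAC (Asp): third position 2-fold.
Codon 7 TAT (Tyr): third position 2-fold.
Codon 8 AAG (Lys): third position 2-fold.
Codon 9 CCT (Pro): third position 4-fold.
Four-fold degenerate third positions: 2.

2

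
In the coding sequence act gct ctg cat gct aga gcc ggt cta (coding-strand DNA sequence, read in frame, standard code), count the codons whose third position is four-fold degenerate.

Codon 1 ACT (Thr): third position 4-fold.
Codon 2 GCT (Ala): third position 4-fold.
Codon 3 CTG (Leu): third position 4-fold.
Codon 4 CAT (His): third position 2-fold.
Codon 5 GCT (Ala): third position 4-fold.
Codon 6 AGA (Arg): third position 2-fold.
Codon 7 GCC (Ala): third position 4-fold.
Codon 8 GGT (Gly): third position 4-fold.
Codon 9 CTA (Leu): third position 4-fold.
Four-fold degenerate third positions: 7.

7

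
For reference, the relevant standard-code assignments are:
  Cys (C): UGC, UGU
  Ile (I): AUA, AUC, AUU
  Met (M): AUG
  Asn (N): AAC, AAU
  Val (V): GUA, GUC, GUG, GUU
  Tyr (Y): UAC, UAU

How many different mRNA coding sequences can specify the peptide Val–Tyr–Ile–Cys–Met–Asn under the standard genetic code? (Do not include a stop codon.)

96

Val: 4 codons.
Tyr: 2 codons.
Ile: 3 codons.
Cys: 2 codons.
Met: 1 codon.
Asn: 2 codons.
4 × 2 × 3 × 2 × 1 × 2 = 96.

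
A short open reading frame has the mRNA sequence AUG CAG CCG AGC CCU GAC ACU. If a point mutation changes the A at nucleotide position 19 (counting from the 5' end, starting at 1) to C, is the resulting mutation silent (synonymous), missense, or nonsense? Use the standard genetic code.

Position 19 falls in codon 7: ACU → Thr.
After the substitution the codon is CCU → Pro.
Thr ≠ Pro, so this is a missense mutation.

missense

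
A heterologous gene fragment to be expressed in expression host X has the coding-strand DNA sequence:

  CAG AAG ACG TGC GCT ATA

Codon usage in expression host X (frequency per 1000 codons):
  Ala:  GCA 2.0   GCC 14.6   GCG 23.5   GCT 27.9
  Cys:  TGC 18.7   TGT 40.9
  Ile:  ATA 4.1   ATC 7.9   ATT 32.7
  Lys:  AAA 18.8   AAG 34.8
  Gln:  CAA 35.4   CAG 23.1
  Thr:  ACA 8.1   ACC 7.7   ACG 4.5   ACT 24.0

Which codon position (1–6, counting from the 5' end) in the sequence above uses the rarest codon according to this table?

6

Codon 1 CAG (Gln): 23.1 per 1000.
Codon 2 AAG (Lys): 34.8 per 1000.
Codon 3 ACG (Thr): 4.5 per 1000.
Codon 4 TGC (Cys): 18.7 per 1000.
Codon 5 GCT (Ala): 27.9 per 1000.
Codon 6 ATA (Ile): 4.1 per 1000.
Lowest frequency is 4.1 at codon 6.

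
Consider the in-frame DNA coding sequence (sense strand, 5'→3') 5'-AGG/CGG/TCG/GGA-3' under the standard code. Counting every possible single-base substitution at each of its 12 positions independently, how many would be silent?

12

Codon 1 (AGG, Arg): 2 synonymous substitutions.
Codon 2 (CGG, Arg): 4 synonymous substitutions.
Codon 3 (TCG, Ser): 3 synonymous substitutions.
Codon 4 (GGA, Gly): 3 synonymous substitutions.
Total: 2 + 4 + 3 + 3 = 12.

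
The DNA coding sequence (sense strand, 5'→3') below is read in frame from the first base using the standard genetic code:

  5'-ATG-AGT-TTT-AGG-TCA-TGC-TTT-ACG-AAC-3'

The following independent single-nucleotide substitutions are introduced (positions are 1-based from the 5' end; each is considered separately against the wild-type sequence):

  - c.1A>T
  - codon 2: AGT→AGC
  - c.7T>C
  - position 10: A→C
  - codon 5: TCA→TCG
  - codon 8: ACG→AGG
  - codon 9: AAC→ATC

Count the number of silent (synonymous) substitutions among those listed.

3

Codon 1: ATG (Met) → TTG (Leu) — missense.
Codon 2: AGT (Ser) → AGC (Ser) — synonymous.
Codon 3: TTT (Phe) → CTT (Leu) — missense.
Codon 4: AGG (Arg) → CGG (Arg) — synonymous.
Codon 5: TCA (Ser) → TCG (Ser) — synonymous.
Codon 8: ACG (Thr) → AGG (Arg) — missense.
Codon 9: AAC (Asn) → ATC (Ile) — missense.
Synonymous: 3 of 7.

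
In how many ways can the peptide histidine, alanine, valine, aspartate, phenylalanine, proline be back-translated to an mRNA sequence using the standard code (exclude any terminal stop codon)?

His: 2 codons.
Ala: 4 codons.
Val: 4 codons.
Asp: 2 codons.
Phe: 2 codons.
Pro: 4 codons.
2 × 4 × 4 × 2 × 2 × 4 = 512.

512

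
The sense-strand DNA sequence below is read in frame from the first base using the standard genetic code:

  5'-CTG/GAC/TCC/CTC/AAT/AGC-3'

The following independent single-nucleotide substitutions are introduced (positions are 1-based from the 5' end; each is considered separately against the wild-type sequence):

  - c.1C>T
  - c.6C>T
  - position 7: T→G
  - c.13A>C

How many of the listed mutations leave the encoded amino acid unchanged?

Codon 1: CTG (Leu) → TTG (Leu) — synonymous.
Codon 2: GAC (Asp) → GAT (Asp) — synonymous.
Codon 3: TCC (Ser) → GCC (Ala) — missense.
Codon 5: AAT (Asn) → CAT (His) — missense.
Synonymous: 2 of 4.

2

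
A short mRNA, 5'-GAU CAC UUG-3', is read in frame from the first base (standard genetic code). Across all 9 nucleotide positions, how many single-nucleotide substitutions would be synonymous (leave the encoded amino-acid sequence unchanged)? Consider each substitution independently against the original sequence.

Codon 1 (GAU, Asp): 1 synonymous substitution.
Codon 2 (CAC, His): 1 synonymous substitution.
Codon 3 (UUG, Leu): 2 synonymous substitutions.
Total: 1 + 1 + 2 = 4.

4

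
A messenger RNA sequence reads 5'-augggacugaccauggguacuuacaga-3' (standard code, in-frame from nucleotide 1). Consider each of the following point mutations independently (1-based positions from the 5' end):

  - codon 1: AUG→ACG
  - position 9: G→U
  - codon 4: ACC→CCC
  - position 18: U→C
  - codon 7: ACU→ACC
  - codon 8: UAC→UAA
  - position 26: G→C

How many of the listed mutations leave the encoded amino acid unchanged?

3

Codon 1: AUG (Met) → ACG (Thr) — missense.
Codon 3: CUG (Leu) → CUU (Leu) — synonymous.
Codon 4: ACC (Thr) → CCC (Pro) — missense.
Codon 6: GGU (Gly) → GGC (Gly) — synonymous.
Codon 7: ACU (Thr) → ACC (Thr) — synonymous.
Codon 8: UAC (Tyr) → UAA (Stop) — nonsense.
Codon 9: AGA (Arg) → ACA (Thr) — missense.
Synonymous: 3 of 7.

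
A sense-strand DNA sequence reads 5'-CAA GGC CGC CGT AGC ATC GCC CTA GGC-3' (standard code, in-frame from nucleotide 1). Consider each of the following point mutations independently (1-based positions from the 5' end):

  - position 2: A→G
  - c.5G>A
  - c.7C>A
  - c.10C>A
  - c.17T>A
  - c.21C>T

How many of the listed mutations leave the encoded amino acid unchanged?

Codon 1: CAA (Gln) → CGA (Arg) — missense.
Codon 2: GGC (Gly) → GAC (Asp) — missense.
Codon 3: CGC (Arg) → AGC (Ser) — missense.
Codon 4: CGT (Arg) → AGT (Ser) — missense.
Codon 6: ATC (Ile) → AAC (Asn) — missense.
Codon 7: GCC (Ala) → GCT (Ala) — synonymous.
Synonymous: 1 of 6.

1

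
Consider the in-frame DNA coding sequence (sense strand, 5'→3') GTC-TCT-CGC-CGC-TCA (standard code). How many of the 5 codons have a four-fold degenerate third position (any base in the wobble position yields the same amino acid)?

5

Codon 1 GTC (Val): third position 4-fold.
Codon 2 TCT (Ser): third position 4-fold.
Codon 3 CGC (Arg): third position 4-fold.
Codon 4 CGC (Arg): third position 4-fold.
Codon 5 TCA (Ser): third position 4-fold.
Four-fold degenerate third positions: 5.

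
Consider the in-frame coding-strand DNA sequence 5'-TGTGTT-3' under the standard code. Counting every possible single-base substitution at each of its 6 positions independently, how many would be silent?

Codon 1 (TGT, Cys): 1 synonymous substitution.
Codon 2 (GTT, Val): 3 synonymous substitutions.
Total: 1 + 3 = 4.

4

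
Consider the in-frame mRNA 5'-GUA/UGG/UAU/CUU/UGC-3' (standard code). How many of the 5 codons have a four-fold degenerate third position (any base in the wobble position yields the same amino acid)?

2

Codon 1 GUA (Val): third position 4-fold.
Codon 2 UGG (Trp): third position 1-fold.
Codon 3 UAU (Tyr): third position 2-fold.
Codon 4 CUU (Leu): third position 4-fold.
Codon 5 UGC (Cys): third position 2-fold.
Four-fold degenerate third positions: 2.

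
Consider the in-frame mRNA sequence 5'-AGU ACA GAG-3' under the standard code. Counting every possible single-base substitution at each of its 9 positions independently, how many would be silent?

5

Codon 1 (AGU, Ser): 1 synonymous substitution.
Codon 2 (ACA, Thr): 3 synonymous substitutions.
Codon 3 (GAG, Glu): 1 synonymous substitution.
Total: 1 + 3 + 1 = 5.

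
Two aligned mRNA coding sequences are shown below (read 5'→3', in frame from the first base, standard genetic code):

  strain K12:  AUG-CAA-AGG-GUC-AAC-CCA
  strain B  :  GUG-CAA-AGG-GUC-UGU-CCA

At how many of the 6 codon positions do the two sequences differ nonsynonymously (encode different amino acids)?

Codon 1: AUG Met / GUG Val — nonsynonymous.
Codon 2: CAA Gln / CAA Gln — identical.
Codon 3: AGG Arg / AGG Arg — identical.
Codon 4: GUC Val / GUC Val — identical.
Codon 5: AAC Asn / UGU Cys — nonsynonymous.
Codon 6: CCA Pro / CCA Pro — identical.
Nonsynonymous differences: 2.

2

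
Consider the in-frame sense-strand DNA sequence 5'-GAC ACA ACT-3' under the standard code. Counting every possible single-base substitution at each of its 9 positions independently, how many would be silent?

Codon 1 (GAC, Asp): 1 synonymous substitution.
Codon 2 (ACA, Thr): 3 synonymous substitutions.
Codon 3 (ACT, Thr): 3 synonymous substitutions.
Total: 1 + 3 + 3 = 7.

7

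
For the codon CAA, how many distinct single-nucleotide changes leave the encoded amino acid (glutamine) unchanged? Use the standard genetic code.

1

Position 1: none → 0 synonymous.
Position 2: none → 0 synonymous.
Position 3: CAG → 1 synonymous.
Total: 0 + 0 + 1 = 1.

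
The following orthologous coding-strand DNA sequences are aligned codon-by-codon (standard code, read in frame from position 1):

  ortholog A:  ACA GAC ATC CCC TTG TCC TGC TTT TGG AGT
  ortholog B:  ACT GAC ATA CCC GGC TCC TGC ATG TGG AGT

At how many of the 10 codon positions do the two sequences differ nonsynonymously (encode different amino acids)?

Codon 1: ACA Thr / ACT Thr — synonymous.
Codon 2: GAC Asp / GAC Asp — identical.
Codon 3: ATC Ile / ATA Ile — synonymous.
Codon 4: CCC Pro / CCC Pro — identical.
Codon 5: TTG Leu / GGC Gly — nonsynonymous.
Codon 6: TCC Ser / TCC Ser — identical.
Codon 7: TGC Cys / TGC Cys — identical.
Codon 8: TTT Phe / ATG Met — nonsynonymous.
Codon 9: TGG Trp / TGG Trp — identical.
Codon 10: AGT Ser / AGT Ser — identical.
Nonsynonymous differences: 2.

2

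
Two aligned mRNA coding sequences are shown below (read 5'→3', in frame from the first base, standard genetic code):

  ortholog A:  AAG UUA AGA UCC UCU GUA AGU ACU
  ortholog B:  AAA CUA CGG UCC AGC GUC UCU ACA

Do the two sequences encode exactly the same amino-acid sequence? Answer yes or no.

Codon 1: AAG Lys / AAA Lys — synonymous.
Codon 2: UUA Leu / CUA Leu — synonymous.
Codon 3: AGA Arg / CGG Arg — synonymous.
Codon 4: UCC Ser / UCC Ser — identical.
Codon 5: UCU Ser / AGC Ser — synonymous.
Codon 6: GUA Val / GUC Val — synonymous.
Codon 7: AGU Ser / UCU Ser — synonymous.
Codon 8: ACU Thr / ACA Thr — synonymous.
Nonsynonymous differences: 0 → same protein.

yes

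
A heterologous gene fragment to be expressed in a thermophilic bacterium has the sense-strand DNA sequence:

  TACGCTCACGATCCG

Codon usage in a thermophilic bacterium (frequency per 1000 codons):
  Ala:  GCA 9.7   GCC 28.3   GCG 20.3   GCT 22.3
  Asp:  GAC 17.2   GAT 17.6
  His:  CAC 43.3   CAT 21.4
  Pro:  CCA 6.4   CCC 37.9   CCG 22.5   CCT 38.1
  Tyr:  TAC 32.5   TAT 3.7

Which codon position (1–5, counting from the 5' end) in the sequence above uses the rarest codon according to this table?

4

Codon 1 TAC (Tyr): 32.5 per 1000.
Codon 2 GCT (Ala): 22.3 per 1000.
Codon 3 CAC (His): 43.3 per 1000.
Codon 4 GAT (Asp): 17.6 per 1000.
Codon 5 CCG (Pro): 22.5 per 1000.
Lowest frequency is 17.6 at codon 4.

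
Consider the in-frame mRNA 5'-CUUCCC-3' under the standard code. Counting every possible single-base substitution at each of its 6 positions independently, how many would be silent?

Codon 1 (CUU, Leu): 3 synonymous substitutions.
Codon 2 (CCC, Pro): 3 synonymous substitutions.
Total: 3 + 3 = 6.

6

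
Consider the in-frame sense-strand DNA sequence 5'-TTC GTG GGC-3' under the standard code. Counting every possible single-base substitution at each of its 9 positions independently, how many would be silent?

7

Codon 1 (TTC, Phe): 1 synonymous substitution.
Codon 2 (GTG, Val): 3 synonymous substitutions.
Codon 3 (GGC, Gly): 3 synonymous substitutions.
Total: 1 + 3 + 3 = 7.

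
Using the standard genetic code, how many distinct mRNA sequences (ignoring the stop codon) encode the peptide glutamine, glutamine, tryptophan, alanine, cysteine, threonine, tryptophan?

Gln: 2 codons.
Gln: 2 codons.
Trp: 1 codon.
Ala: 4 codons.
Cys: 2 codons.
Thr: 4 codons.
Trp: 1 codon.
2 × 2 × 1 × 4 × 2 × 4 × 1 = 128.

128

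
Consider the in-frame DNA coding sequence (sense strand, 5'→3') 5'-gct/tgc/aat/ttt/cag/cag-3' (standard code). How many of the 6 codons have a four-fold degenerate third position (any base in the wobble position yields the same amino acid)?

1

Codon 1 GCT (Ala): third position 4-fold.
Codon 2 TGC (Cys): third position 2-fold.
Codon 3 AAT (Asn): third position 2-fold.
Codon 4 TTT (Phe): third position 2-fold.
Codon 5 CAG (Gln): third position 2-fold.
Codon 6 CAG (Gln): third position 2-fold.
Four-fold degenerate third positions: 1.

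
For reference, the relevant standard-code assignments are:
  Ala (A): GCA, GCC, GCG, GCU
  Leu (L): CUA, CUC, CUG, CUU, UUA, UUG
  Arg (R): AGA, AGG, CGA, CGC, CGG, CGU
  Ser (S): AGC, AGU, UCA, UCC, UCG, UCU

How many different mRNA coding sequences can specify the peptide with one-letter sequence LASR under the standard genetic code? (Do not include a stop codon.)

864

Leu: 6 codons.
Ala: 4 codons.
Ser: 6 codons.
Arg: 6 codons.
6 × 4 × 6 × 6 = 864.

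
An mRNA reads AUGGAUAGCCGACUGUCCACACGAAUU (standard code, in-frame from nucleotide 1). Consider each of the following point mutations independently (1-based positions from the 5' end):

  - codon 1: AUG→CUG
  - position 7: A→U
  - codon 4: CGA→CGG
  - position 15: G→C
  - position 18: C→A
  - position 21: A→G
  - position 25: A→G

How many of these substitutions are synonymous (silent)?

4

Codon 1: AUG (Met) → CUG (Leu) — missense.
Codon 3: AGC (Ser) → UGC (Cys) — missense.
Codon 4: CGA (Arg) → CGG (Arg) — synonymous.
Codon 5: CUG (Leu) → CUC (Leu) — synonymous.
Codon 6: UCC (Ser) → UCA (Ser) — synonymous.
Codon 7: ACA (Thr) → ACG (Thr) — synonymous.
Codon 9: AUU (Ile) → GUU (Val) — missense.
Synonymous: 4 of 7.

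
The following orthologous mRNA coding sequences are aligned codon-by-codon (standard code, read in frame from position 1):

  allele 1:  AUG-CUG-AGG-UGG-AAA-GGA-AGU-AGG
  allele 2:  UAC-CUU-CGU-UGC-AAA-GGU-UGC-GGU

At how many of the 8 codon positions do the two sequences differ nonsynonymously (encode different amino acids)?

Codon 1: AUG Met / UAC Tyr — nonsynonymous.
Codon 2: CUG Leu / CUU Leu — synonymous.
Codon 3: AGG Arg / CGU Arg — synonymous.
Codon 4: UGG Trp / UGC Cys — nonsynonymous.
Codon 5: AAA Lys / AAA Lys — identical.
Codon 6: GGA Gly / GGU Gly — synonymous.
Codon 7: AGU Ser / UGC Cys — nonsynonymous.
Codon 8: AGG Arg / GGU Gly — nonsynonymous.
Nonsynonymous differences: 4.

4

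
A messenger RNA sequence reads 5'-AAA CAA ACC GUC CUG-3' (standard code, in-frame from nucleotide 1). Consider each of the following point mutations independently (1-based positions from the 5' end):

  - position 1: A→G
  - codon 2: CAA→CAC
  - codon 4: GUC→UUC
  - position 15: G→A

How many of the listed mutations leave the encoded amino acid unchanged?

1

Codon 1: AAA (Lys) → GAA (Glu) — missense.
Codon 2: CAA (Gln) → CAC (His) — missense.
Codon 4: GUC (Val) → UUC (Phe) — missense.
Codon 5: CUG (Leu) → CUA (Leu) — synonymous.
Synonymous: 1 of 4.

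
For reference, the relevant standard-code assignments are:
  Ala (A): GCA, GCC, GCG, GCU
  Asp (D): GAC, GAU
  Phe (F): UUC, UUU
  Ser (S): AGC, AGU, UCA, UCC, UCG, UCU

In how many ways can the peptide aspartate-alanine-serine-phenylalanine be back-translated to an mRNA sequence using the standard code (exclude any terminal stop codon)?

Asp: 2 codons.
Ala: 4 codons.
Ser: 6 codons.
Phe: 2 codons.
2 × 4 × 6 × 2 = 96.

96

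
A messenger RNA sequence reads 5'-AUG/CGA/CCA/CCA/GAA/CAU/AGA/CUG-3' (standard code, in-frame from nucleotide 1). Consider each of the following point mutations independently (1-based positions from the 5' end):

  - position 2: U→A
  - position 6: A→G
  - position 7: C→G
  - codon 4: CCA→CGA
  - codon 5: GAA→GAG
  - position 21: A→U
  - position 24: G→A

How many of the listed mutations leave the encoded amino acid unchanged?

3

Codon 1: AUG (Met) → AAG (Lys) — missense.
Codon 2: CGA (Arg) → CGG (Arg) — synonymous.
Codon 3: CCA (Pro) → GCA (Ala) — missense.
Codon 4: CCA (Pro) → CGA (Arg) — missense.
Codon 5: GAA (Glu) → GAG (Glu) — synonymous.
Codon 7: AGA (Arg) → AGU (Ser) — missense.
Codon 8: CUG (Leu) → CUA (Leu) — synonymous.
Synonymous: 3 of 7.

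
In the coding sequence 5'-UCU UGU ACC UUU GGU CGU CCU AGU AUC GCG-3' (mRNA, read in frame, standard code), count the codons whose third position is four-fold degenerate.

6

Codon 1 UCU (Ser): third position 4-fold.
Codon 2 UGU (Cys): third position 2-fold.
Codon 3 ACC (Thr): third position 4-fold.
Codon 4 UUU (Phe): third position 2-fold.
Codon 5 GGU (Gly): third position 4-fold.
Codon 6 CGU (Arg): third position 4-fold.
Codon 7 CCU (Pro): third position 4-fold.
Codon 8 AGU (Ser): third position 2-fold.
Codon 9 AUC (Ile): third position 3-fold.
Codon 10 GCG (Ala): third position 4-fold.
Four-fold degenerate third positions: 6.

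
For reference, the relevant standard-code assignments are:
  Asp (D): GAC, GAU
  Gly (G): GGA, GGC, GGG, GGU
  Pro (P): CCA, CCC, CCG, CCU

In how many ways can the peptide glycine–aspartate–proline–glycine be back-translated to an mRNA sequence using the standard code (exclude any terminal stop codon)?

Gly: 4 codons.
Asp: 2 codons.
Pro: 4 codons.
Gly: 4 codons.
4 × 2 × 4 × 4 = 128.

128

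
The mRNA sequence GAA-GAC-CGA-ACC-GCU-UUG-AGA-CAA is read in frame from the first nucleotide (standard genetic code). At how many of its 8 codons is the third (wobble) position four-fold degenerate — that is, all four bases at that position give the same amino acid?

3

Codon 1 GAA (Glu): third position 2-fold.
Codon 2 GAC (Asp): third position 2-fold.
Codon 3 CGA (Arg): third position 4-fold.
Codon 4 ACC (Thr): third position 4-fold.
Codon 5 GCU (Ala): third position 4-fold.
Codon 6 UUG (Leu): third position 2-fold.
Codon 7 AGA (Arg): third position 2-fold.
Codon 8 CAA (Gln): third position 2-fold.
Four-fold degenerate third positions: 3.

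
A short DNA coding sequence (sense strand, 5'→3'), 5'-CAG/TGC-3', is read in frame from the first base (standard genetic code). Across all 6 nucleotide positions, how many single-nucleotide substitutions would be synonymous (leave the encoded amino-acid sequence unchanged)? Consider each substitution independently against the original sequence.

2

Codon 1 (CAG, Gln): 1 synonymous substitution.
Codon 2 (TGC, Cys): 1 synonymous substitution.
Total: 1 + 1 = 2.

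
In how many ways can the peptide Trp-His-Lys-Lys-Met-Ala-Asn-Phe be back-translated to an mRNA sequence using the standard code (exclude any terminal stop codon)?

Trp: 1 codon.
His: 2 codons.
Lys: 2 codons.
Lys: 2 codons.
Met: 1 codon.
Ala: 4 codons.
Asn: 2 codons.
Phe: 2 codons.
1 × 2 × 2 × 2 × 1 × 4 × 2 × 2 = 128.

128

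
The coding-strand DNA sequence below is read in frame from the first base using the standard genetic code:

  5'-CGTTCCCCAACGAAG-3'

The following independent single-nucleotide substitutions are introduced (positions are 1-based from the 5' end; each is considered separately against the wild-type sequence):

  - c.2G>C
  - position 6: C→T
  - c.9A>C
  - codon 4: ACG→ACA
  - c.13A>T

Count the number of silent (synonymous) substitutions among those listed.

Codon 1: CGT (Arg) → CCT (Pro) — missense.
Codon 2: TCC (Ser) → TCT (Ser) — synonymous.
Codon 3: CCA (Pro) → CCC (Pro) — synonymous.
Codon 4: ACG (Thr) → ACA (Thr) — synonymous.
Codon 5: AAG (Lys) → TAG (Stop) — nonsense.
Synonymous: 3 of 5.

3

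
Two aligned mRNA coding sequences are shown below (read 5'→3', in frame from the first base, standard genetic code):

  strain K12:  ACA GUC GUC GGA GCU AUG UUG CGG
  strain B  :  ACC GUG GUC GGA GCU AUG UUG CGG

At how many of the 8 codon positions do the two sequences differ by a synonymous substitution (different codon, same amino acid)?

2

Codon 1: ACA Thr / ACC Thr — synonymous.
Codon 2: GUC Val / GUG Val — synonymous.
Codon 3: GUC Val / GUC Val — identical.
Codon 4: GGA Gly / GGA Gly — identical.
Codon 5: GCU Ala / GCU Ala — identical.
Codon 6: AUG Met / AUG Met — identical.
Codon 7: UUG Leu / UUG Leu — identical.
Codon 8: CGG Arg / CGG Arg — identical.
Synonymous differences: 2.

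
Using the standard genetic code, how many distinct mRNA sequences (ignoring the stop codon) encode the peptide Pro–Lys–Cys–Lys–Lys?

Pro: 4 codons.
Lys: 2 codons.
Cys: 2 codons.
Lys: 2 codons.
Lys: 2 codons.
4 × 2 × 2 × 2 × 2 = 64.

64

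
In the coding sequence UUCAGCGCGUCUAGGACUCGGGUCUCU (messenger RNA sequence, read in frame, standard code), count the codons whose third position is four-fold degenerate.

6

Codon 1 UUC (Phe): third position 2-fold.
Codon 2 AGC (Ser): third position 2-fold.
Codon 3 GCG (Ala): third position 4-fold.
Codon 4 UCU (Ser): third position 4-fold.
Codon 5 AGG (Arg): third position 2-fold.
Codon 6 ACU (Thr): third position 4-fold.
Codon 7 CGG (Arg): third position 4-fold.
Codon 8 GUC (Val): third position 4-fold.
Codon 9 UCU (Ser): third position 4-fold.
Four-fold degenerate third positions: 6.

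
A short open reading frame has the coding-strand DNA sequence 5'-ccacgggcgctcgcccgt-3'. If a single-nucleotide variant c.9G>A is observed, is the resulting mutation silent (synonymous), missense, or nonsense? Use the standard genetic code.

Position 9 falls in codon 3: GCG → Ala.
After the substitution the codon is GCA → Ala.
Both encode Ala, so the change is synonymous.

silent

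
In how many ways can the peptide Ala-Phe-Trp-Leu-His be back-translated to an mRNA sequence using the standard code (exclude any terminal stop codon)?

96

Ala: 4 codons.
Phe: 2 codons.
Trp: 1 codon.
Leu: 6 codons.
His: 2 codons.
4 × 2 × 1 × 6 × 2 = 96.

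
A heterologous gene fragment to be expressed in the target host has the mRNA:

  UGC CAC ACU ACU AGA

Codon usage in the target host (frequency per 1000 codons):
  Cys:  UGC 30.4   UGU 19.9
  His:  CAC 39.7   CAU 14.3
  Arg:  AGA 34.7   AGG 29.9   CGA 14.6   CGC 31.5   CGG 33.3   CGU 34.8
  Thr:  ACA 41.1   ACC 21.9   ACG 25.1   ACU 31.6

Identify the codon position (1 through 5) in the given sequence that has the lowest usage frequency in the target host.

1

Codon 1 UGC (Cys): 30.4 per 1000.
Codon 2 CAC (His): 39.7 per 1000.
Codon 3 ACU (Thr): 31.6 per 1000.
Codon 4 ACU (Thr): 31.6 per 1000.
Codon 5 AGA (Arg): 34.7 per 1000.
Lowest frequency is 30.4 at codon 1.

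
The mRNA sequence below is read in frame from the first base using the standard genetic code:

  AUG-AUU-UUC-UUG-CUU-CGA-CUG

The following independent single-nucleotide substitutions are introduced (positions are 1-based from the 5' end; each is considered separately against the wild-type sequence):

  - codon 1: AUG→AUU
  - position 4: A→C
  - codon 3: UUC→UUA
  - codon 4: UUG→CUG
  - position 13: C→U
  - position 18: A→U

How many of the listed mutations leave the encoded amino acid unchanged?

2

Codon 1: AUG (Met) → AUU (Ile) — missense.
Codon 2: AUU (Ile) → CUU (Leu) — missense.
Codon 3: UUC (Phe) → UUA (Leu) — missense.
Codon 4: UUG (Leu) → CUG (Leu) — synonymous.
Codon 5: CUU (Leu) → UUU (Phe) — missense.
Codon 6: CGA (Arg) → CGU (Arg) — synonymous.
Synonymous: 2 of 6.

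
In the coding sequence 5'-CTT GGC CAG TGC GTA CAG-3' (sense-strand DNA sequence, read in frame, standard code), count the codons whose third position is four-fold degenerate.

3

Codon 1 CTT (Leu): third position 4-fold.
Codon 2 GGC (Gly): third position 4-fold.
Codon 3 CAG (Gln): third position 2-fold.
Codon 4 TGC (Cys): third position 2-fold.
Codon 5 GTA (Val): third position 4-fold.
Codon 6 CAG (Gln): third position 2-fold.
Four-fold degenerate third positions: 3.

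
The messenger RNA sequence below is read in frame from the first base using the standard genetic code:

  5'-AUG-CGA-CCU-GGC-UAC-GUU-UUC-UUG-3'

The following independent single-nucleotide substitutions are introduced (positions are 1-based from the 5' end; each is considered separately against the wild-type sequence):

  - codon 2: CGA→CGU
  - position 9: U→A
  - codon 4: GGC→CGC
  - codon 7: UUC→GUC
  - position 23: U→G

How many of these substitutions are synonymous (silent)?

Codon 2: CGA (Arg) → CGU (Arg) — synonymous.
Codon 3: CCU (Pro) → CCA (Pro) — synonymous.
Codon 4: GGC (Gly) → CGC (Arg) — missense.
Codon 7: UUC (Phe) → GUC (Val) — missense.
Codon 8: UUG (Leu) → UGG (Trp) — missense.
Synonymous: 2 of 5.

2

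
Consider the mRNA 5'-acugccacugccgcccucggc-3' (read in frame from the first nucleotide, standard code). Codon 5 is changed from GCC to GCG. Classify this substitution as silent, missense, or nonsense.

silent

Position 15 falls in codon 5: GCC → Ala.
After the substitution the codon is GCG → Ala.
Both encode Ala, so the change is synonymous.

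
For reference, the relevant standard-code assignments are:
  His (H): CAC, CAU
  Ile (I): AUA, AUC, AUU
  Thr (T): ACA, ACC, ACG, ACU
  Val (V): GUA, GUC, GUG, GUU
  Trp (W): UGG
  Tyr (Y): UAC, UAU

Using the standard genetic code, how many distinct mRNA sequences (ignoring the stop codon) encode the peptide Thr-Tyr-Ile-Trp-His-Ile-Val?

Thr: 4 codons.
Tyr: 2 codons.
Ile: 3 codons.
Trp: 1 codon.
His: 2 codons.
Ile: 3 codons.
Val: 4 codons.
4 × 2 × 3 × 1 × 2 × 3 × 4 = 576.

576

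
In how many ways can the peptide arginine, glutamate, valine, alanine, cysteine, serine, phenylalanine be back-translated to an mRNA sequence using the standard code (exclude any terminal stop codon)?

4608

Arg: 6 codons.
Glu: 2 codons.
Val: 4 codons.
Ala: 4 codons.
Cys: 2 codons.
Ser: 6 codons.
Phe: 2 codons.
6 × 2 × 4 × 4 × 2 × 6 × 2 = 4608.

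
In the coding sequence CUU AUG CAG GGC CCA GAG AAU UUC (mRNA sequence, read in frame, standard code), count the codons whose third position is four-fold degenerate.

3

Codon 1 CUU (Leu): third position 4-fold.
Codon 2 AUG (Met): third position 1-fold.
Codon 3 CAG (Gln): third position 2-fold.
Codon 4 GGC (Gly): third position 4-fold.
Codon 5 CCA (Pro): third position 4-fold.
Codon 6 GAG (Glu): third position 2-fold.
Codon 7 AAU (Asn): third position 2-fold.
Codon 8 UUC (Phe): third position 2-fold.
Four-fold degenerate third positions: 3.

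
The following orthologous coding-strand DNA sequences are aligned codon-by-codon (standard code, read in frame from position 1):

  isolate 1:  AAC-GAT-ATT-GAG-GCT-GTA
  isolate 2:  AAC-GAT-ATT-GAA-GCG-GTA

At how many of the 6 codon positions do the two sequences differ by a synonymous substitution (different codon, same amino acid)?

2

Codon 1: AAC Asn / AAC Asn — identical.
Codon 2: GAT Asp / GAT Asp — identical.
Codon 3: ATT Ile / ATT Ile — identical.
Codon 4: GAG Glu / GAA Glu — synonymous.
Codon 5: GCT Ala / GCG Ala — synonymous.
Codon 6: GTA Val / GTA Val — identical.
Synonymous differences: 2.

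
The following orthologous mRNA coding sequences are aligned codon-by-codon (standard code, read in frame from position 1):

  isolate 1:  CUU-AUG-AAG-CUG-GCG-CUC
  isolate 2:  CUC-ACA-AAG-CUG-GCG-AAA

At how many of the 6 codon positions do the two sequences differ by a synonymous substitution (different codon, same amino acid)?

1

Codon 1: CUU Leu / CUC Leu — synonymous.
Codon 2: AUG Met / ACA Thr — nonsynonymous.
Codon 3: AAG Lys / AAG Lys — identical.
Codon 4: CUG Leu / CUG Leu — identical.
Codon 5: GCG Ala / GCG Ala — identical.
Codon 6: CUC Leu / AAA Lys — nonsynonymous.
Synonymous differences: 1.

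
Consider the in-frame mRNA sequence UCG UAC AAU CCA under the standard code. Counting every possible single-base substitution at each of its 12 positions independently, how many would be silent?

8

Codon 1 (UCG, Ser): 3 synonymous substitutions.
Codon 2 (UAC, Tyr): 1 synonymous substitution.
Codon 3 (AAU, Asn): 1 synonymous substitution.
Codon 4 (CCA, Pro): 3 synonymous substitutions.
Total: 3 + 1 + 1 + 3 = 8.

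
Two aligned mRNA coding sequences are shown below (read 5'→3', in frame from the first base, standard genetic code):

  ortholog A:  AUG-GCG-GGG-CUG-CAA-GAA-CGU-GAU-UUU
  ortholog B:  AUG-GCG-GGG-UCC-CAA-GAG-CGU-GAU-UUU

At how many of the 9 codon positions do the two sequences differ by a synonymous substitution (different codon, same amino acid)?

Codon 1: AUG Met / AUG Met — identical.
Codon 2: GCG Ala / GCG Ala — identical.
Codon 3: GGG Gly / GGG Gly — identical.
Codon 4: CUG Leu / UCC Ser — nonsynonymous.
Codon 5: CAA Gln / CAA Gln — identical.
Codon 6: GAA Glu / GAG Glu — synonymous.
Codon 7: CGU Arg / CGU Arg — identical.
Codon 8: GAU Asp / GAU Asp — identical.
Codon 9: UUU Phe / UUU Phe — identical.
Synonymous differences: 1.

1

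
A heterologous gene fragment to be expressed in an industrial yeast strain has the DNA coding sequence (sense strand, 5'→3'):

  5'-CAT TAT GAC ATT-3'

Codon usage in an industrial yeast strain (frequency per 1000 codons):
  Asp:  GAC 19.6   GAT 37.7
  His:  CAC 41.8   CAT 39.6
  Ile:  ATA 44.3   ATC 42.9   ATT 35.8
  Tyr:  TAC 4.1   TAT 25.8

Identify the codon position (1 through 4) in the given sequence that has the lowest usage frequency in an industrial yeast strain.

Codon 1 CAT (His): 39.6 per 1000.
Codon 2 TAT (Tyr): 25.8 per 1000.
Codon 3 GAC (Asp): 19.6 per 1000.
Codon 4 ATT (Ile): 35.8 per 1000.
Lowest frequency is 19.6 at codon 3.

3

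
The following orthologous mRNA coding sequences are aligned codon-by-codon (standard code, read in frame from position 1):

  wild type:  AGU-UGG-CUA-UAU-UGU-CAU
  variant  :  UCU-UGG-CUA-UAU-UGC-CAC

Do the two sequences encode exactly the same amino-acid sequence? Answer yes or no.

yes

Codon 1: AGU Ser / UCU Ser — synonymous.
Codon 2: UGG Trp / UGG Trp — identical.
Codon 3: CUA Leu / CUA Leu — identical.
Codon 4: UAU Tyr / UAU Tyr — identical.
Codon 5: UGU Cys / UGC Cys — synonymous.
Codon 6: CAU His / CAC His — synonymous.
Nonsynonymous differences: 0 → same protein.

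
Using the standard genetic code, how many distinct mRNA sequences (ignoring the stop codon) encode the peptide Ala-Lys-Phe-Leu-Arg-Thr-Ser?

Ala: 4 codons.
Lys: 2 codons.
Phe: 2 codons.
Leu: 6 codons.
Arg: 6 codons.
Thr: 4 codons.
Ser: 6 codons.
4 × 2 × 2 × 6 × 6 × 4 × 6 = 13824.

13824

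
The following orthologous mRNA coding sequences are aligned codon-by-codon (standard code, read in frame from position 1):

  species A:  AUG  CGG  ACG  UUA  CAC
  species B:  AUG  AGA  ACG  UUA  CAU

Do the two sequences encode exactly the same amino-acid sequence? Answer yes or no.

Codon 1: AUG Met / AUG Met — identical.
Codon 2: CGG Arg / AGA Arg — synonymous.
Codon 3: ACG Thr / ACG Thr — identical.
Codon 4: UUA Leu / UUA Leu — identical.
Codon 5: CAC His / CAU His — synonymous.
Nonsynonymous differences: 0 → same protein.

yes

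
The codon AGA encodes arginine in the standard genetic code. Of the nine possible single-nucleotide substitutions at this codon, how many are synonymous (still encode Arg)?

Position 1: CGA → 1 synonymous.
Position 2: none → 0 synonymous.
Position 3: AGG → 1 synonymous.
Total: 1 + 0 + 1 = 2.

2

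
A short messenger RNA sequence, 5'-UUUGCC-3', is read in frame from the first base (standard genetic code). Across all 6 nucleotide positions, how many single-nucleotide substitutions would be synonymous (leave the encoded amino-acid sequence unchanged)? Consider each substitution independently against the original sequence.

4

Codon 1 (UUU, Phe): 1 synonymous substitution.
Codon 2 (GCC, Ala): 3 synonymous substitutions.
Total: 1 + 3 = 4.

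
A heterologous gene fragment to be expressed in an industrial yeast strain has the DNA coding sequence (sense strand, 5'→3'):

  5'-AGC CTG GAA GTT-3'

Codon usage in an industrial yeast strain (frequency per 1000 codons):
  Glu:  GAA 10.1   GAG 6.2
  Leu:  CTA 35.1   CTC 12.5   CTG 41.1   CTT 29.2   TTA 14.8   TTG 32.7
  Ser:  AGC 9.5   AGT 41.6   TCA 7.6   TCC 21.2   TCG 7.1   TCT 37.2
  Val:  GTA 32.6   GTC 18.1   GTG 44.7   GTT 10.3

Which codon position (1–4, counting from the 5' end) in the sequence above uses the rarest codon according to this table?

1

Codon 1 AGC (Ser): 9.5 per 1000.
Codon 2 CTG (Leu): 41.1 per 1000.
Codon 3 GAA (Glu): 10.1 per 1000.
Codon 4 GTT (Val): 10.3 per 1000.
Lowest frequency is 9.5 at codon 1.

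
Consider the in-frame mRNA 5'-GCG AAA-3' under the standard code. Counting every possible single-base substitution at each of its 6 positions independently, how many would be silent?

Codon 1 (GCG, Ala): 3 synonymous substitutions.
Codon 2 (AAA, Lys): 1 synonymous substitution.
Total: 3 + 1 = 4.

4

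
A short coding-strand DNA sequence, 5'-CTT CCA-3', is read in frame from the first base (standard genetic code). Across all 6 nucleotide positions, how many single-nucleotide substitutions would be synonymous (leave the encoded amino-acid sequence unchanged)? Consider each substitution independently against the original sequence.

6

Codon 1 (CTT, Leu): 3 synonymous substitutions.
Codon 2 (CCA, Pro): 3 synonymous substitutions.
Total: 3 + 3 = 6.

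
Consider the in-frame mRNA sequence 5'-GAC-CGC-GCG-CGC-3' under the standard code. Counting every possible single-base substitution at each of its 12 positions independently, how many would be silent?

Codon 1 (GAC, Asp): 1 synonymous substitution.
Codon 2 (CGC, Arg): 3 synonymous substitutions.
Codon 3 (GCG, Ala): 3 synonymous substitutions.
Codon 4 (CGC, Arg): 3 synonymous substitutions.
Total: 1 + 3 + 3 + 3 = 10.

10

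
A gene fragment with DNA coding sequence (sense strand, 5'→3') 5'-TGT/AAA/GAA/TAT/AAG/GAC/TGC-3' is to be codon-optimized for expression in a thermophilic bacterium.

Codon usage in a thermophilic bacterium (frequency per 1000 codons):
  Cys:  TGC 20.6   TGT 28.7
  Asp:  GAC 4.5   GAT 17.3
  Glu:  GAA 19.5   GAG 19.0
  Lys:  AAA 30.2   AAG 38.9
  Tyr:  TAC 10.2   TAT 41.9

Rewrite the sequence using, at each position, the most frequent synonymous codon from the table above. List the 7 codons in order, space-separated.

Codon 1 (Cys): best is TGT at 28.7.
Codon 2 (Lys): best is AAG at 38.9.
Codon 3 (Glu): best is GAA at 19.5.
Codon 4 (Tyr): best is TAT at 41.9.
Codon 5 (Lys): best is AAG at 38.9.
Codon 6 (Asp): best is GAT at 17.3.
Codon 7 (Cys): best is TGT at 28.7.

TGT AAG GAA TAT AAG GAT TGT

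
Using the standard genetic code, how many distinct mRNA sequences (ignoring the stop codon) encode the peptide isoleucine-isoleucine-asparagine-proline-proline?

Ile: 3 codons.
Ile: 3 codons.
Asn: 2 codons.
Pro: 4 codons.
Pro: 4 codons.
3 × 3 × 2 × 4 × 4 = 288.

288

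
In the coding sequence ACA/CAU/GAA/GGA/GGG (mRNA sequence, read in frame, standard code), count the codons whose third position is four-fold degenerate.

3

Codon 1 ACA (Thr): third position 4-fold.
Codon 2 CAU (His): third position 2-fold.
Codon 3 GAA (Glu): third position 2-fold.
Codon 4 GGA (Gly): third position 4-fold.
Codon 5 GGG (Gly): third position 4-fold.
Four-fold degenerate third positions: 3.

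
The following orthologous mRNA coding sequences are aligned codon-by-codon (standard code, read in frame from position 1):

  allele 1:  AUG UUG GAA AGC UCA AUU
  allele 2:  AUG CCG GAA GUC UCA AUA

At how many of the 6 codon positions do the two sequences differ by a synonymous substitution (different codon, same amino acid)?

1

Codon 1: AUG Met / AUG Met — identical.
Codon 2: UUG Leu / CCG Pro — nonsynonymous.
Codon 3: GAA Glu / GAA Glu — identical.
Codon 4: AGC Ser / GUC Val — nonsynonymous.
Codon 5: UCA Ser / UCA Ser — identical.
Codon 6: AUU Ile / AUA Ile — synonymous.
Synonymous differences: 1.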